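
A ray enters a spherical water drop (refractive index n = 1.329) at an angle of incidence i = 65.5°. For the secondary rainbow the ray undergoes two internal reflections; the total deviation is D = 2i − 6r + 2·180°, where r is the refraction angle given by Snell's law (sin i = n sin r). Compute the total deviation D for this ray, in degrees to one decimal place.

sin r = sin 65.5° / 1.329 = 0.9100/1.329 = 0.6847; r = 43.21°.
D = 2·65.5° − 6·43.21° + 2·180° = 131.00° − 259.27° + 360° = 231.73°.

231.7°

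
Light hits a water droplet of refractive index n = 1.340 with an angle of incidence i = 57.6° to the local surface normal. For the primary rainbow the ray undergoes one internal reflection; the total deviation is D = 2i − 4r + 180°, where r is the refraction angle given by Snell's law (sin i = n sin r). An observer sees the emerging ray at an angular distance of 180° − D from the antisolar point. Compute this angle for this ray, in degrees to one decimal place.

sin r = sin 57.6° / 1.340 = 0.8443/1.340 = 0.6301; r = 39.06°.
D = 2·57.6° − 4·39.06° + 180° = 115.20° − 156.23° + 180° = 138.97°.
Angle from antisolar point = 180° − D = 41.03°.

41.0°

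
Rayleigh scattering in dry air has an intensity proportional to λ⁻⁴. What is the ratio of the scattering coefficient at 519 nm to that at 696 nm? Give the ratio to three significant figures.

3.23

Rayleigh scattering ∝ λ⁻⁴, so the ratio of coefficients is the inverse fourth power of the wavelength ratio.
σ(519)/σ(696) = (696/519)⁴ = (1.3410)⁴ = 3.234.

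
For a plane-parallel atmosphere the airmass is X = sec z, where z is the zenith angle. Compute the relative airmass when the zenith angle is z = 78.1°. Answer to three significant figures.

X = sec z = 1/cos 78.1° = 1/0.2062 = 4.8496.

4.85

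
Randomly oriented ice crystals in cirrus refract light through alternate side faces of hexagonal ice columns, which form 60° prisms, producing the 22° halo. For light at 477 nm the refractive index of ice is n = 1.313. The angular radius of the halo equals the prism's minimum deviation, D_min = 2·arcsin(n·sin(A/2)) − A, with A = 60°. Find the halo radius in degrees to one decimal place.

22.1°

n·sin(A/2) = 1.313 × sin 30° = 1.313 × 0.5000 = 0.6565.
D_min = 2·arcsin(0.6565) − 60° = 2 × 41.033° − 60° = 22.067°.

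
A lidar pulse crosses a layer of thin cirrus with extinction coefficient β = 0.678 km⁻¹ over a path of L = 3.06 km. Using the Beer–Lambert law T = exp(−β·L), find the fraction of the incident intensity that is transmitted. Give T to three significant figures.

τ = β·L = 0.678 × 3.06 = 2.0747.
T = exp(−2.0747) = 0.1256.

0.126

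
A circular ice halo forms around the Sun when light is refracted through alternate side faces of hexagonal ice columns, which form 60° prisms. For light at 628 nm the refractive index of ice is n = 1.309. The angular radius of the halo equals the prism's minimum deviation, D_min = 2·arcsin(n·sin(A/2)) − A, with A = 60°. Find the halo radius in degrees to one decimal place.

21.8°

n·sin(A/2) = 1.309 × sin 30° = 1.309 × 0.5000 = 0.6545.
D_min = 2·arcsin(0.6545) − 60° = 2 × 40.882° − 60° = 21.763°.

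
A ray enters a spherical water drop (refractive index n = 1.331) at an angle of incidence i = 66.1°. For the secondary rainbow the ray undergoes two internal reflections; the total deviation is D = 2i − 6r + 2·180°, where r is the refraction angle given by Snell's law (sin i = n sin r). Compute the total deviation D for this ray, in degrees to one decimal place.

sin r = sin 66.1° / 1.331 = 0.9143/1.331 = 0.6869; r = 43.38°.
D = 2·66.1° − 6·43.38° + 2·180° = 132.20° − 260.31° + 360° = 231.89°.

231.9°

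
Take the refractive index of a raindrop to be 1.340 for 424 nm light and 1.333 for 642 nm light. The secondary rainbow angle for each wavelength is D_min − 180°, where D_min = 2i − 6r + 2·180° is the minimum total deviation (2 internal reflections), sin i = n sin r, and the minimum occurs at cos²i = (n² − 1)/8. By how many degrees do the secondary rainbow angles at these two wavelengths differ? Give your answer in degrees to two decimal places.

At 424 nm (n = 1.340): cos²i = 0.09945 → i = 71.618°, r = 45.088°, D_min = 232.709°, rainbow angle = 52.709°.
At 642 nm (n = 1.333): cos²i = 0.09711 → i = 71.843°, r = 45.466°, D_min = 230.891°, rainbow angle = 50.891°.
Angular width = |52.709° − 50.891°| = 1.818°.

1.82°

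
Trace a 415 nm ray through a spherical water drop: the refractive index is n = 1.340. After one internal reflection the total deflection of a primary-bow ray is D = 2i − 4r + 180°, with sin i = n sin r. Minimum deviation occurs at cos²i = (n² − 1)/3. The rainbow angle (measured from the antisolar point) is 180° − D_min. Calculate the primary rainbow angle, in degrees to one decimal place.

41.1°

cos²i = (1.79560 − 1)/3 = 0.26520; i = arccos(0.51498) = 59.004°.
sin r = sin 59.004°/1.340 = 0.63971; r = 39.770°.
D_min = 2·59.004° − 4·39.770° + 180° = 138.929°.
Rainbow angle = 180° − D_min = 41.071°.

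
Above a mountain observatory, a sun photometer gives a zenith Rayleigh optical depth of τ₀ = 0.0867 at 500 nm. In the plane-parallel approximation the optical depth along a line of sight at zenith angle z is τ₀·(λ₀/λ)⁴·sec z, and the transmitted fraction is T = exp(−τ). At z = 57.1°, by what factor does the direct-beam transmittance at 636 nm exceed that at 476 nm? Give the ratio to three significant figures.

Airmass: sec 57.1° = 1.8410.
τ(636 nm) = 0.0867 × (500/636)⁴ × 1.8410 = 0.0867 × 0.3820 × 1.8410 = 0.0610.
τ(476 nm) = 0.0867 × (500/476)⁴ × 1.8410 = 0.0867 × 1.2175 × 1.8410 = 0.1943.
T(636)/T(476) = exp(τ_B − τ_A) = exp(0.1334) = 1.1427.

1.14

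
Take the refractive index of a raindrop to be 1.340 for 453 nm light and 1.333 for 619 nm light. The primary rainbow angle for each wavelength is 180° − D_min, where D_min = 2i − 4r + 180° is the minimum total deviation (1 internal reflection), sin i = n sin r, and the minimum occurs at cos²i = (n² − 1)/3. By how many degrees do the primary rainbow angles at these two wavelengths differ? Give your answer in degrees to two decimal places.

At 453 nm (n = 1.340): cos²i = 0.26520 → i = 59.004°, r = 39.770°, D_min = 138.929°, rainbow angle = 41.071°.
At 619 nm (n = 1.333): cos²i = 0.25896 → i = 59.410°, r = 40.225°, D_min = 137.922°, rainbow angle = 42.078°.
Angular width = |41.071° − 42.078°| = 1.007°.

1.01°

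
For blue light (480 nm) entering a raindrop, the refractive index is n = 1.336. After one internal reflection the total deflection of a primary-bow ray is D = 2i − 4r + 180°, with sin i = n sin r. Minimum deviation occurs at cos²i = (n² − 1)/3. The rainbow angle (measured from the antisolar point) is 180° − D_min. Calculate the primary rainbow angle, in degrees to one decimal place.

41.6°

cos²i = (1.78490 − 1)/3 = 0.26163; i = arccos(0.51150) = 59.236°.
sin r = sin 59.236°/1.336 = 0.64318; r = 40.029°.
D_min = 2·59.236° − 4·40.029° + 180° = 138.356°.
Rainbow angle = 180° − D_min = 41.644°.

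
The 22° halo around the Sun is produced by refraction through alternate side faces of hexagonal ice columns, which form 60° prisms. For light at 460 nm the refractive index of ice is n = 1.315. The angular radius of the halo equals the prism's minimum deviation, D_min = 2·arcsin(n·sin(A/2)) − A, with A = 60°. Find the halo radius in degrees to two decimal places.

n·sin(A/2) = 1.315 × sin 30° = 1.315 × 0.5000 = 0.6575.
D_min = 2·arcsin(0.6575) − 60° = 2 × 41.109° − 60° = 22.219°.

22.22°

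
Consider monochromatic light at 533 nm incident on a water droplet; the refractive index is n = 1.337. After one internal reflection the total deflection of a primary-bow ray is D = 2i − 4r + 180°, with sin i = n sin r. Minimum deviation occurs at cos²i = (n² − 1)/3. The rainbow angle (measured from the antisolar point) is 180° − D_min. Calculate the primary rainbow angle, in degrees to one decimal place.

41.5°

cos²i = (1.78757 − 1)/3 = 0.26252; i = arccos(0.51237) = 59.178°.
sin r = sin 59.178°/1.337 = 0.64231; r = 39.964°.
D_min = 2·59.178° − 4·39.964° + 180° = 138.500°.
Rainbow angle = 180° − D_min = 41.500°.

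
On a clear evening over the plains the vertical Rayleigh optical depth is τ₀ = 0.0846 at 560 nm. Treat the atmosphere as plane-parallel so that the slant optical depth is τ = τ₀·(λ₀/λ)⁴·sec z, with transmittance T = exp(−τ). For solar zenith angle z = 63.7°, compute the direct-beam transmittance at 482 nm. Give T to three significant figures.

0.706

sec 63.7° = 2.2570.
τ = 0.0846 × (560/482)⁴ × 2.2570 = 0.0846 × 1.8221 × 2.2570 = 0.3479.
T = exp(−0.3479) = 0.7062.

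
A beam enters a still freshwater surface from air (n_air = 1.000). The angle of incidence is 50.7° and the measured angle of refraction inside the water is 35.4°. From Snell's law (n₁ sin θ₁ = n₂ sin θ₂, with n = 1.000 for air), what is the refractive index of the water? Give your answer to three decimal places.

1.336

n = sin θ_i / sin θ_r = sin 50.7° / sin 35.4° = 0.7738 / 0.5793 = 1.3359.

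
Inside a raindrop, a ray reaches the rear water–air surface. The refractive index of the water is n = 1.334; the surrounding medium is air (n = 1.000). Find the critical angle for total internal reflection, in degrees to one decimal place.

sin θ_c = n_air / n = 1.000 / 1.334 = 0.7496.
θ_c = arcsin(0.7496) = 48.56°.

48.6°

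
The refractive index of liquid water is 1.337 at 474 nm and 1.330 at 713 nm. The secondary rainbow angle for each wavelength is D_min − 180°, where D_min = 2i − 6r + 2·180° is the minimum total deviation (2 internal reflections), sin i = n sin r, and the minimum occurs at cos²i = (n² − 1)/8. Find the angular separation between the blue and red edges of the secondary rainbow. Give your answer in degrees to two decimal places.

At 474 nm (n = 1.337): cos²i = 0.09845 → i = 71.714°, r = 45.249°, D_min = 231.934°, rainbow angle = 51.934°.
At 713 nm (n = 1.330): cos²i = 0.09611 → i = 71.940°, r = 45.630°, D_min = 230.101°, rainbow angle = 50.101°.
Angular width = |51.934° − 50.101°| = 1.832°.

1.83°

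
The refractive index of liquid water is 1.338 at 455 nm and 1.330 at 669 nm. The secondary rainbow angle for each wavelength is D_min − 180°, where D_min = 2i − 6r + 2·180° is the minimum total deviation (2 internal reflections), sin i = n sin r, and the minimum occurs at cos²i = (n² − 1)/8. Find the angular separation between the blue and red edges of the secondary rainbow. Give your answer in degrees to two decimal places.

At 455 nm (n = 1.338): cos²i = 0.09878 → i = 71.682°, r = 45.195°, D_min = 232.193°, rainbow angle = 52.193°.
At 669 nm (n = 1.330): cos²i = 0.09611 → i = 71.940°, r = 45.630°, D_min = 230.101°, rainbow angle = 50.101°.
Angular width = |52.193° − 50.101°| = 2.092°.

2.09°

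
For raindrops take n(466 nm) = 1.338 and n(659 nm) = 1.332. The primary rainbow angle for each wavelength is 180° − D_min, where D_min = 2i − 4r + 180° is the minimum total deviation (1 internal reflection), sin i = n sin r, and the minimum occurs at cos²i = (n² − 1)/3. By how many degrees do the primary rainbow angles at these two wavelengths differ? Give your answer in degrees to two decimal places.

0.87°

At 466 nm (n = 1.338): cos²i = 0.26341 → i = 59.120°, r = 39.899°, D_min = 138.643°, rainbow angle = 41.357°.
At 659 nm (n = 1.332): cos²i = 0.25807 → i = 59.469°, r = 40.290°, D_min = 137.776°, rainbow angle = 42.224°.
Angular width = |41.357° − 42.224°| = 0.867°.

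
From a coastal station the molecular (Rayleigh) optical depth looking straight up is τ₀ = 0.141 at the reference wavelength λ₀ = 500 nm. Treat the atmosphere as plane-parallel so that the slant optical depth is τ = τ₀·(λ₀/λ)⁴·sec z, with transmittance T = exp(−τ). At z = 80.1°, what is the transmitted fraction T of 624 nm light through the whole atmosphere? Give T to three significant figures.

0.713

sec 80.1° = 5.8164.
τ = 0.141 × (500/624)⁴ × 5.8164 = 0.141 × 0.4122 × 5.8164 = 0.3381.
T = exp(−0.3381) = 0.7131.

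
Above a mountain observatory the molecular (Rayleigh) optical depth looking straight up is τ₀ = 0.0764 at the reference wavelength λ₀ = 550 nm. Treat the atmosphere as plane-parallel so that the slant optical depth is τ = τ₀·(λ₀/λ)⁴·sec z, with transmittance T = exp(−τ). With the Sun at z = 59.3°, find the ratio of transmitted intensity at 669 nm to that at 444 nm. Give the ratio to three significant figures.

Airmass: sec 59.3° = 1.9587.
τ(669 nm) = 0.0764 × (550/669)⁴ × 1.9587 = 0.0764 × 0.4568 × 1.9587 = 0.0684.
τ(444 nm) = 0.0764 × (550/444)⁴ × 1.9587 = 0.0764 × 2.3546 × 1.9587 = 0.3524.
T(669)/T(444) = exp(τ_B − τ_A) = exp(0.2840) = 1.3284.

1.33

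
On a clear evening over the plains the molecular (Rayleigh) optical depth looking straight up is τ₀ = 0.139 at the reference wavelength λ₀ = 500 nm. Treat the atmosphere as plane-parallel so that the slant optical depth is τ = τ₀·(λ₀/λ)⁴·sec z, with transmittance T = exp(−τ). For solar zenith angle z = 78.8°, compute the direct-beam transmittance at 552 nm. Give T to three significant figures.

0.618

sec 78.8° = 5.1484.
τ = 0.139 × (500/552)⁴ × 5.1484 = 0.139 × 0.6732 × 5.1484 = 0.4817.
T = exp(−0.4817) = 0.6177.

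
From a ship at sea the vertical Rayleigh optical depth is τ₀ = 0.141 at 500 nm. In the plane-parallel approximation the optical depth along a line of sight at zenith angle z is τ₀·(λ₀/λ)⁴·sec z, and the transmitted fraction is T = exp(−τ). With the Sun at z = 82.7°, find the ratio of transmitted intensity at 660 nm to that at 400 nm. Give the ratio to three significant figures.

10.4

Airmass: sec 82.7° = 7.8700.
τ(660 nm) = 0.141 × (500/660)⁴ × 7.8700 = 0.141 × 0.3294 × 7.8700 = 0.3655.
τ(400 nm) = 0.141 × (500/400)⁴ × 7.8700 = 0.141 × 2.4414 × 7.8700 = 2.7092.
T(660)/T(400) = exp(τ_B − τ_A) = exp(2.3436) = 10.4192.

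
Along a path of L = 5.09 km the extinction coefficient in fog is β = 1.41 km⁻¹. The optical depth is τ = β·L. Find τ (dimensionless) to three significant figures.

7.18

τ = β·L = 1.41 × 5.09 = 7.1769.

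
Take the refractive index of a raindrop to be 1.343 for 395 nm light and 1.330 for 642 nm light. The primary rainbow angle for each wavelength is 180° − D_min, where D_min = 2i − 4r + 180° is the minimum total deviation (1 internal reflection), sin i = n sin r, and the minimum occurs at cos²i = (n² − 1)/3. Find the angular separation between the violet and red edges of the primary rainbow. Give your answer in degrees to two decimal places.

1.87°

At 395 nm (n = 1.343): cos²i = 0.26788 → i = 58.830°, r = 39.577°, D_min = 139.354°, rainbow angle = 40.646°.
At 642 nm (n = 1.330): cos²i = 0.25630 → i = 59.585°, r = 40.422°, D_min = 137.484°, rainbow angle = 42.516°.
Angular width = |40.646° − 42.516°| = 1.871°.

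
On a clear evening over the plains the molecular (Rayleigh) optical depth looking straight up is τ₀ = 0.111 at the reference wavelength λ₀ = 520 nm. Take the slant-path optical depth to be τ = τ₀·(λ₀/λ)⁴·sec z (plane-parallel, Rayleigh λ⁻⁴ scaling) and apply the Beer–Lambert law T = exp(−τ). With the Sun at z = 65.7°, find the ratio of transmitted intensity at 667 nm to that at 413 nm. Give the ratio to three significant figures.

Airmass: sec 65.7° = 2.4300.
τ(667 nm) = 0.111 × (520/667)⁴ × 2.4300 = 0.111 × 0.3694 × 2.4300 = 0.0996.
τ(413 nm) = 0.111 × (520/413)⁴ × 2.4300 = 0.111 × 2.5131 × 2.4300 = 0.6779.
T(667)/T(413) = exp(τ_B − τ_A) = exp(0.5782) = 1.7829.

1.78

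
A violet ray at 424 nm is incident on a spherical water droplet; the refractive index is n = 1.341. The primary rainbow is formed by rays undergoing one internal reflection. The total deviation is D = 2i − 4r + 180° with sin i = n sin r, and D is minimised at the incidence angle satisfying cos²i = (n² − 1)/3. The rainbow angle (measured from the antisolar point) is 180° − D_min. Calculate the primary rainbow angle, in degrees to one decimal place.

cos²i = (1.79828 − 1)/3 = 0.26609; i = arccos(0.51584) = 58.946°.
sin r = sin 58.946°/1.341 = 0.63884; r = 39.705°.
D_min = 2·58.946° − 4·39.705° + 180° = 139.071°.
Rainbow angle = 180° − D_min = 40.929°.

40.9°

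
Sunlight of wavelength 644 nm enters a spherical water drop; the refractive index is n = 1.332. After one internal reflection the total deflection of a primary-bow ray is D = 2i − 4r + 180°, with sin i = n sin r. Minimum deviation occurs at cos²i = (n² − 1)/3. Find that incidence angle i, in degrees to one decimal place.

59.5°

cos²i = (1.332² − 1)/3 = (1.77422 − 1)/3 = 0.25807.
cos i = 0.50801, so i = 59.469°.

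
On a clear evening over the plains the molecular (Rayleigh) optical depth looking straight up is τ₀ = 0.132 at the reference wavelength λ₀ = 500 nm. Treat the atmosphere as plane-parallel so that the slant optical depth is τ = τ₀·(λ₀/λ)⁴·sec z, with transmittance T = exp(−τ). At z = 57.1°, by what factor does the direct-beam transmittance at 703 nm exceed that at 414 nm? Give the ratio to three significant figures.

Airmass: sec 57.1° = 1.8410.
τ(703 nm) = 0.132 × (500/703)⁴ × 1.8410 = 0.132 × 0.2559 × 1.8410 = 0.0622.
τ(414 nm) = 0.132 × (500/414)⁴ × 1.8410 = 0.132 × 2.1275 × 1.8410 = 0.5170.
T(703)/T(414) = exp(τ_B − τ_A) = exp(0.4548) = 1.5759.

1.58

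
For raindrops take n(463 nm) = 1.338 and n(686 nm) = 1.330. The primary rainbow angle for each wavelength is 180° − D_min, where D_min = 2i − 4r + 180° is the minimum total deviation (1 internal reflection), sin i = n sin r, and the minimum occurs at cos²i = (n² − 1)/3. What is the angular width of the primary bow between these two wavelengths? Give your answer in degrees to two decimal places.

At 463 nm (n = 1.338): cos²i = 0.26341 → i = 59.120°, r = 39.899°, D_min = 138.643°, rainbow angle = 41.357°.
At 686 nm (n = 1.330): cos²i = 0.25630 → i = 59.585°, r = 40.422°, D_min = 137.484°, rainbow angle = 42.516°.
Angular width = |41.357° − 42.516°| = 1.160°.

1.16°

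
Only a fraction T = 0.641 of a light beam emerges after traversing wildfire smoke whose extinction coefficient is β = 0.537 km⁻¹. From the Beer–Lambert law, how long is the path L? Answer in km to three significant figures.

0.828 km

Beer–Lambert: T = exp(−βL) ⇒ L = −ln(T)/β = −ln(0.641)/0.537 = 0.4447/0.537 = 0.8282 km.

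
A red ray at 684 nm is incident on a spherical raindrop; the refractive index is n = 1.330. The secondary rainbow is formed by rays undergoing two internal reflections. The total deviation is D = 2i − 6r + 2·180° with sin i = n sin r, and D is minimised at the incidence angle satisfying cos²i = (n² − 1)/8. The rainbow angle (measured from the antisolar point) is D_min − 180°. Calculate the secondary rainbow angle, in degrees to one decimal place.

cos²i = (1.76890 − 1)/8 = 0.09611; i = arccos(0.31002) = 71.940°.
sin r = sin 71.940°/1.330 = 0.71483; r = 45.630°.
D_min = 2·71.940° − 6·45.630° + 360° = 230.101°.
Rainbow angle = D_min − 180° = 50.101°.

50.1°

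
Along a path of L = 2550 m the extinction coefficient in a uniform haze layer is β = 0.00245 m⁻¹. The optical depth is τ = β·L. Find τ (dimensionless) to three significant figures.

6.25

τ = β·L = 0.00245 × 2550 = 6.2475.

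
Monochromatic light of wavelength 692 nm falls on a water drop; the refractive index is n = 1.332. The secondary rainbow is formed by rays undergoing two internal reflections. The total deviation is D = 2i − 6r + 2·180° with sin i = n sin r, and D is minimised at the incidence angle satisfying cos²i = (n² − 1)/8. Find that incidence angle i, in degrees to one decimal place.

cos²i = (1.332² − 1)/8 = (1.77422 − 1)/8 = 0.09678.
cos i = 0.31109, so i = 71.875°.

71.9°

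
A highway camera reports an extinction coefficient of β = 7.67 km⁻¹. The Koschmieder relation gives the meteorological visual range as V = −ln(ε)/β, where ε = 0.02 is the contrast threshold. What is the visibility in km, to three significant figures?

0.510 km

V = −ln(0.02) / 7.67 = 3.912 / 7.67 = 0.5100 km.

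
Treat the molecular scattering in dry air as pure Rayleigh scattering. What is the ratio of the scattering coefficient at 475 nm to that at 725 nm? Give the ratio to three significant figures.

Rayleigh scattering ∝ λ⁻⁴, so the ratio of coefficients is the inverse fourth power of the wavelength ratio.
σ(475)/σ(725) = (725/475)⁴ = (1.5263)⁴ = 5.427.

5.43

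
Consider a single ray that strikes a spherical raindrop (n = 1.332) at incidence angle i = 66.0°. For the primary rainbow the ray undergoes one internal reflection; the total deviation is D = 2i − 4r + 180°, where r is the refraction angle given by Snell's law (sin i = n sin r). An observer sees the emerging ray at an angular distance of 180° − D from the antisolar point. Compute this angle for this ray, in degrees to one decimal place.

41.2°

sin r = sin 66.0° / 1.332 = 0.9135/1.332 = 0.6858; r = 43.30°.
D = 2·66.0° − 4·43.30° + 180° = 132.00° − 173.21° + 180° = 138.79°.
Angle from antisolar point = 180° − D = 41.21°.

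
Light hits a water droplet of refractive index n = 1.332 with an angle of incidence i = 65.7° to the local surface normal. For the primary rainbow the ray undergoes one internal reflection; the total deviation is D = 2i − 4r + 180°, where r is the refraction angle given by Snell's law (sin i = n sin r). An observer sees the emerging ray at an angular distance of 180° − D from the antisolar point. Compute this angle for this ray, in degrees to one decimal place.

41.3°

sin r = sin 65.7° / 1.332 = 0.9114/1.332 = 0.6842; r = 43.18°.
D = 2·65.7° − 4·43.18° + 180° = 131.40° − 172.70° + 180° = 138.70°.
Angle from antisolar point = 180° − D = 41.30°.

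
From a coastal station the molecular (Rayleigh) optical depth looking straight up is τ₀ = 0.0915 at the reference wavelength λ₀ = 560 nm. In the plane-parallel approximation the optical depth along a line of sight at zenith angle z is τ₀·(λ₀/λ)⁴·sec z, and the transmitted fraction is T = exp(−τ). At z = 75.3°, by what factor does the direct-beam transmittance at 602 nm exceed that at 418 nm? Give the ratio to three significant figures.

Airmass: sec 75.3° = 3.9408.
τ(602 nm) = 0.0915 × (560/602)⁴ × 3.9408 = 0.0915 × 0.7488 × 3.9408 = 0.2700.
τ(418 nm) = 0.0915 × (560/418)⁴ × 3.9408 = 0.0915 × 3.2214 × 3.9408 = 1.1616.
T(602)/T(418) = exp(τ_B − τ_A) = exp(0.8916) = 2.4390.

2.44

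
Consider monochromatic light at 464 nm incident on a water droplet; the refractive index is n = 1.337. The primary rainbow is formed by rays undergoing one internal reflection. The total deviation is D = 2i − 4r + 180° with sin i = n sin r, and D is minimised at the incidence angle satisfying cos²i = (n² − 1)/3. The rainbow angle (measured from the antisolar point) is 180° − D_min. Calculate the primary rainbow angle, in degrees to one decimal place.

41.5°

cos²i = (1.78757 − 1)/3 = 0.26252; i = arccos(0.51237) = 59.178°.
sin r = sin 59.178°/1.337 = 0.64231; r = 39.964°.
D_min = 2·59.178° − 4·39.964° + 180° = 138.500°.
Rainbow angle = 180° − D_min = 41.500°.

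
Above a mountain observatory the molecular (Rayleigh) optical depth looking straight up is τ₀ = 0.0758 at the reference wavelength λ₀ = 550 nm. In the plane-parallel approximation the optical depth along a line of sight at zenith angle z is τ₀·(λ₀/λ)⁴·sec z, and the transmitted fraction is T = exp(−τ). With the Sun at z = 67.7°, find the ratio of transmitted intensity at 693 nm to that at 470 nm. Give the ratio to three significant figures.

1.34

Airmass: sec 67.7° = 2.6354.
τ(693 nm) = 0.0758 × (550/693)⁴ × 2.6354 = 0.0758 × 0.3968 × 2.6354 = 0.0793.
τ(470 nm) = 0.0758 × (550/470)⁴ × 2.6354 = 0.0758 × 1.8753 × 2.6354 = 0.3746.
T(693)/T(470) = exp(τ_B − τ_A) = exp(0.2953) = 1.3436.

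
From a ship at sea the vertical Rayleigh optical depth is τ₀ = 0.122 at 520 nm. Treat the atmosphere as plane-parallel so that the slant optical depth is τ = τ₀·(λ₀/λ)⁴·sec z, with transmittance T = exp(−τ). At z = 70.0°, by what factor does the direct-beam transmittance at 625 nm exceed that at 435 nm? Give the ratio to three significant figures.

Airmass: sec 70.0° = 2.9238.
τ(625 nm) = 0.122 × (520/625)⁴ × 2.9238 = 0.122 × 0.4792 × 2.9238 = 0.1709.
τ(435 nm) = 0.122 × (520/435)⁴ × 2.9238 = 0.122 × 2.0420 × 2.9238 = 0.7284.
T(625)/T(435) = exp(τ_B − τ_A) = exp(0.5575) = 1.7462.

1.75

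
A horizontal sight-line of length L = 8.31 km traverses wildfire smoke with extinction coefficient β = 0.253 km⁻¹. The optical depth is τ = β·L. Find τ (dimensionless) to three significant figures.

2.10

τ = β·L = 0.253 × 8.31 = 2.1024.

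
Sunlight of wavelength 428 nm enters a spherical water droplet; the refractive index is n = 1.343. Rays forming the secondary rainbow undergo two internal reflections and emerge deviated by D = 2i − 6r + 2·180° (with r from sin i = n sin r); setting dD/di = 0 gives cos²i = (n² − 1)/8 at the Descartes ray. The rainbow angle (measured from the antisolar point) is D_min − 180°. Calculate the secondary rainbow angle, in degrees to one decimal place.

53.5°

cos²i = (1.80365 − 1)/8 = 0.10046; i = arccos(0.31695) = 71.522°.
sin r = sin 71.522°/1.343 = 0.70621; r = 44.928°.
D_min = 2·71.522° − 6·44.928° + 360° = 233.478°.
Rainbow angle = D_min − 180° = 53.478°.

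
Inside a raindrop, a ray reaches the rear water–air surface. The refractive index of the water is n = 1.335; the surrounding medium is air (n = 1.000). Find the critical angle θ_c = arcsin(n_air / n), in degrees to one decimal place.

48.5°

sin θ_c = n_air / n = 1.000 / 1.335 = 0.7491.
θ_c = arcsin(0.7491) = 48.51°.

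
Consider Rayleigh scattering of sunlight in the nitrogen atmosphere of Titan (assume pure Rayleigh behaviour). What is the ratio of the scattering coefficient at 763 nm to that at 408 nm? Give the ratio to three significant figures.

Rayleigh scattering ∝ λ⁻⁴, so the ratio of coefficients is the inverse fourth power of the wavelength ratio.
σ(763)/σ(408) = (408/763)⁴ = (0.5347)⁴ = 0.08176.

0.0818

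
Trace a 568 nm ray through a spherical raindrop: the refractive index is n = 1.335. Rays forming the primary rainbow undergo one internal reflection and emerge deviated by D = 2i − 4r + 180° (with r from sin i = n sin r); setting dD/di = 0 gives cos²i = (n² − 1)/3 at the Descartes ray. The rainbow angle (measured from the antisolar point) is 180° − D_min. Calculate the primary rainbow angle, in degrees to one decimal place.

cos²i = (1.78222 − 1)/3 = 0.26074; i = arccos(0.51063) = 59.294°.
sin r = sin 59.294°/1.335 = 0.64405; r = 40.094°.
D_min = 2·59.294° − 4·40.094° + 180° = 138.212°.
Rainbow angle = 180° − D_min = 41.788°.

41.8°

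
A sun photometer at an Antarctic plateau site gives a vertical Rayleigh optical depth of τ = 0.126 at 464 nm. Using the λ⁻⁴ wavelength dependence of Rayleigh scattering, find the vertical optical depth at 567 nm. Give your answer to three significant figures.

0.0565

τ(567 nm) = τ(464 nm) × (464/567)⁴ = 0.126 × (0.8183)⁴ = 0.126 × 0.4485 = 0.0565.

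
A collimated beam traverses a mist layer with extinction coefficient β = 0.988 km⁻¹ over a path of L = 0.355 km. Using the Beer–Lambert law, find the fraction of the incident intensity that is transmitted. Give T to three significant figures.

0.704

τ = β·L = 0.988 × 0.355 = 0.3507.
T = exp(−0.3507) = 0.7042.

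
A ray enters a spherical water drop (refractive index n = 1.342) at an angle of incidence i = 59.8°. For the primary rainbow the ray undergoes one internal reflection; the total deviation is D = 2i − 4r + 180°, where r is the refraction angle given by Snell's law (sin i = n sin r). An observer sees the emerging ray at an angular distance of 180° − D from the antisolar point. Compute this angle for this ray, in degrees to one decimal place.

40.8°

sin r = sin 59.8° / 1.342 = 0.8643/1.342 = 0.6440; r = 40.09°.
D = 2·59.8° − 4·40.09° + 180° = 119.60° − 160.37° + 180° = 139.23°.
Angle from antisolar point = 180° − D = 40.77°.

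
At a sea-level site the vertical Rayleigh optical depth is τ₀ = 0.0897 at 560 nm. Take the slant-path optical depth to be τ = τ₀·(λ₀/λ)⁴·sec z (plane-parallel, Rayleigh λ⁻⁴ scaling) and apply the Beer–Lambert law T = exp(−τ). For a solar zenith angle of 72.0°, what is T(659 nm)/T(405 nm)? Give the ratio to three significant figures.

Airmass: sec 72.0° = 3.2361.
τ(659 nm) = 0.0897 × (560/659)⁴ × 3.2361 = 0.0897 × 0.5214 × 3.2361 = 0.1514.
τ(405 nm) = 0.0897 × (560/405)⁴ × 3.2361 = 0.0897 × 3.6554 × 3.2361 = 1.0611.
T(659)/T(405) = exp(τ_B − τ_A) = exp(0.9097) = 2.4836.

2.48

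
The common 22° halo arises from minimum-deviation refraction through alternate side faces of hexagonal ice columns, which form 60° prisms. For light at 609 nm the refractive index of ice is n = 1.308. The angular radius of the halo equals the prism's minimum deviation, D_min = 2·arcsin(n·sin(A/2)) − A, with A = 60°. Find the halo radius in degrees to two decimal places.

21.69°

n·sin(A/2) = 1.308 × sin 30° = 1.308 × 0.5000 = 0.6540.
D_min = 2·arcsin(0.6540) − 60° = 2 × 40.844° − 60° = 21.688°.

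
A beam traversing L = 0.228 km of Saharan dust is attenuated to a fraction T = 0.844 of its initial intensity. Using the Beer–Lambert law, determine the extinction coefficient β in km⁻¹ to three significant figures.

Beer–Lambert: T = exp(−βL) ⇒ β = −ln(T)/L = −ln(0.844)/0.228 = 0.1696/0.228 = 0.7439 km⁻¹.

0.744 km⁻¹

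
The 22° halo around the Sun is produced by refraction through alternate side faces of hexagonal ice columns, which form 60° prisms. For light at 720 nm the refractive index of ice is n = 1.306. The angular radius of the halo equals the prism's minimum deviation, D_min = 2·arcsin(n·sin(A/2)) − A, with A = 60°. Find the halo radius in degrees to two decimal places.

21.54°

n·sin(A/2) = 1.306 × sin 30° = 1.306 × 0.5000 = 0.6530.
D_min = 2·arcsin(0.6530) − 60° = 2 × 40.768° − 60° = 21.536°.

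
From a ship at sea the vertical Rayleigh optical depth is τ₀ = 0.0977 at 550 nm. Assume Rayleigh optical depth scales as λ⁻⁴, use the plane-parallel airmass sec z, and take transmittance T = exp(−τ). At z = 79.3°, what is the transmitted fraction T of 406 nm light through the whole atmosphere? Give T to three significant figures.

0.170

sec 79.3° = 5.3860.
τ = 0.0977 × (550/406)⁴ × 5.3860 = 0.0977 × 3.3678 × 5.3860 = 1.7722.
T = exp(−1.7722) = 0.1700.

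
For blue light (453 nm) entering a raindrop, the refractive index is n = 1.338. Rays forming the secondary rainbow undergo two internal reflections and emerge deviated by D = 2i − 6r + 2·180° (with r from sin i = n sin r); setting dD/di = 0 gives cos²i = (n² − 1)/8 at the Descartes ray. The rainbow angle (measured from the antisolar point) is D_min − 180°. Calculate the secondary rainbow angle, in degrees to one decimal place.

52.2°

cos²i = (1.79024 − 1)/8 = 0.09878; i = arccos(0.31429) = 71.682°.
sin r = sin 71.682°/1.338 = 0.70951; r = 45.195°.
D_min = 2·71.682° − 6·45.195° + 360° = 232.193°.
Rainbow angle = D_min − 180° = 52.193°.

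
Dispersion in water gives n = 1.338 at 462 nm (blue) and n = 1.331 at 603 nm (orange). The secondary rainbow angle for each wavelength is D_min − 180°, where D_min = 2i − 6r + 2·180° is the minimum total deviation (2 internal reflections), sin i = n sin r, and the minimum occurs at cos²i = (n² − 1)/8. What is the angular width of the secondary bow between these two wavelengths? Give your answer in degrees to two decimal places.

1.83°

At 462 nm (n = 1.338): cos²i = 0.09878 → i = 71.682°, r = 45.195°, D_min = 232.193°, rainbow angle = 52.193°.
At 603 nm (n = 1.331): cos²i = 0.09645 → i = 71.907°, r = 45.575°, D_min = 230.365°, rainbow angle = 50.365°.
Angular width = |52.193° − 50.365°| = 1.828°.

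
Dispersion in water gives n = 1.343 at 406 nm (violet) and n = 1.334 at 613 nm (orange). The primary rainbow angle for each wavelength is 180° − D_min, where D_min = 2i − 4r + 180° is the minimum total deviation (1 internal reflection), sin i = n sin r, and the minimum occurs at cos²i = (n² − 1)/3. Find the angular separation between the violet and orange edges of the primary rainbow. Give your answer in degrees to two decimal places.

1.29°

At 406 nm (n = 1.343): cos²i = 0.26788 → i = 58.830°, r = 39.577°, D_min = 139.354°, rainbow angle = 40.646°.
At 613 nm (n = 1.334): cos²i = 0.25985 → i = 59.352°, r = 40.159°, D_min = 138.067°, rainbow angle = 41.933°.
Angular width = |40.646° − 41.933°| = 1.287°.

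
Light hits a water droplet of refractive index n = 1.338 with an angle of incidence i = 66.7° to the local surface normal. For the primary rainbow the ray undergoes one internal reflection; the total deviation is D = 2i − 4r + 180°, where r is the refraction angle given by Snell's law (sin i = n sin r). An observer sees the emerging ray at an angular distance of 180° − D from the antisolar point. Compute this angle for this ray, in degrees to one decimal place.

40.0°

sin r = sin 66.7° / 1.338 = 0.9184/1.338 = 0.6864; r = 43.35°.
D = 2·66.7° − 4·43.35° + 180° = 133.40° − 173.39° + 180° = 140.01°.
Angle from antisolar point = 180° − D = 39.99°.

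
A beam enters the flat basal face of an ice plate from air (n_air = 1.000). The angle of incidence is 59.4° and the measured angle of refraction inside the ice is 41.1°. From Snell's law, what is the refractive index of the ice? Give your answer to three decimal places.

1.309

n = sin θ_i / sin θ_r = sin 59.4° / sin 41.1° = 0.8607 / 0.6574 = 1.3094.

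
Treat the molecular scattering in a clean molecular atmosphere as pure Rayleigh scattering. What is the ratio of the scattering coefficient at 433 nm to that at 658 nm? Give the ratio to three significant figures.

Rayleigh scattering ∝ λ⁻⁴, so the ratio of coefficients is the inverse fourth power of the wavelength ratio.
σ(433)/σ(658) = (658/433)⁴ = (1.5196)⁴ = 5.333.

5.33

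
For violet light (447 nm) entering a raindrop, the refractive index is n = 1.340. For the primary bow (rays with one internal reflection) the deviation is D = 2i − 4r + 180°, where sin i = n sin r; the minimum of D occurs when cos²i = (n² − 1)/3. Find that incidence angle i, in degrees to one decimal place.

59.0°

cos²i = (1.340² − 1)/3 = (1.79560 − 1)/3 = 0.26520.
cos i = 0.51498, so i = 59.004°.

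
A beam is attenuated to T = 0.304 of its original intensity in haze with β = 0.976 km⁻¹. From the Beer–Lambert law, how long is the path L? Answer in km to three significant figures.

1.22 km

Beer–Lambert: T = exp(−βL) ⇒ L = −ln(T)/β = −ln(0.304)/0.976 = 1.1907/0.976 = 1.22 km.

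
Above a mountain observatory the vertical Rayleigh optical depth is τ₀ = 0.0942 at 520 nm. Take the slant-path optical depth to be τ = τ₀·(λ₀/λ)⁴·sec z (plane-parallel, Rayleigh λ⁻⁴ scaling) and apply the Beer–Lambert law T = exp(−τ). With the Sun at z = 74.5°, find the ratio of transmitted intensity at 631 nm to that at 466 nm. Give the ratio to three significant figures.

Airmass: sec 74.5° = 3.7420.
τ(631 nm) = 0.0942 × (520/631)⁴ × 3.7420 = 0.0942 × 0.4612 × 3.7420 = 0.1626.
τ(466 nm) = 0.0942 × (520/466)⁴ × 3.7420 = 0.0942 × 1.5505 × 3.7420 = 0.5465.
T(631)/T(466) = exp(τ_B − τ_A) = exp(0.3840) = 1.4681.

1.47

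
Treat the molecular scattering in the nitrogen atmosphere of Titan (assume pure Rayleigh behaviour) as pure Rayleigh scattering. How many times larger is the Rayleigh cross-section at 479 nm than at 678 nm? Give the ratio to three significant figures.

Rayleigh scattering ∝ λ⁻⁴, so the ratio of coefficients is the inverse fourth power of the wavelength ratio.
σ(479)/σ(678) = (678/479)⁴ = (1.4154)⁴ = 4.014.

4.01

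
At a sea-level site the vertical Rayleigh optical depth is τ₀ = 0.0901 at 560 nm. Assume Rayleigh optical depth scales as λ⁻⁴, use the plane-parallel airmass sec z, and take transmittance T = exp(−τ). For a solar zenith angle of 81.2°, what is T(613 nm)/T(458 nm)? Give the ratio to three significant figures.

Airmass: sec 81.2° = 6.5366.
τ(613 nm) = 0.0901 × (560/613)⁴ × 6.5366 = 0.0901 × 0.6965 × 6.5366 = 0.4102.
τ(458 nm) = 0.0901 × (560/458)⁴ × 6.5366 = 0.0901 × 2.2351 × 6.5366 = 1.3163.
T(613)/T(458) = exp(τ_B − τ_A) = exp(0.9061) = 2.4747.

2.47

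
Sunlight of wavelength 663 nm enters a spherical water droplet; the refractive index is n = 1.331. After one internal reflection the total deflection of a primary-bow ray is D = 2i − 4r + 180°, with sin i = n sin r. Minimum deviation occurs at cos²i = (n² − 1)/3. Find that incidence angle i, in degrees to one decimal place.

cos²i = (1.331² − 1)/3 = (1.77156 − 1)/3 = 0.25719.
cos i = 0.50714, so i = 59.527°.

59.5°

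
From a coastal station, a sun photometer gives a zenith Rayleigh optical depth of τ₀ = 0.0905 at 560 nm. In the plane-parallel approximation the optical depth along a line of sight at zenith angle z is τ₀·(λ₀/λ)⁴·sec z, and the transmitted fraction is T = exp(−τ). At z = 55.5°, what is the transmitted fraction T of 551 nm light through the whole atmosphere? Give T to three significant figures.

0.843

sec 55.5° = 1.7655.
τ = 0.0905 × (560/551)⁴ × 1.7655 = 0.0905 × 1.0670 × 1.7655 = 0.1705.
T = exp(−0.1705) = 0.8433.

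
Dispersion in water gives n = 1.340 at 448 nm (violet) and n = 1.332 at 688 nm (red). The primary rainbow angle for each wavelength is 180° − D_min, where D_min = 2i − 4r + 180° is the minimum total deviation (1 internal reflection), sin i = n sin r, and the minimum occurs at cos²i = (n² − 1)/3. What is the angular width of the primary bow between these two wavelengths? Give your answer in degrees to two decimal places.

At 448 nm (n = 1.340): cos²i = 0.26520 → i = 59.004°, r = 39.770°, D_min = 138.929°, rainbow angle = 41.071°.
At 688 nm (n = 1.332): cos²i = 0.25807 → i = 59.469°, r = 40.290°, D_min = 137.776°, rainbow angle = 42.224°.
Angular width = |41.071° − 42.224°| = 1.153°.

1.15°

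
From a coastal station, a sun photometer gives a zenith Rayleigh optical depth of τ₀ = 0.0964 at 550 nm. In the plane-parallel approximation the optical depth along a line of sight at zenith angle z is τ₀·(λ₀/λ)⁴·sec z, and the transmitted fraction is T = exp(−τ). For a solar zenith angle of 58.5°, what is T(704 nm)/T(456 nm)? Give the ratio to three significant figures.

1.38

Airmass: sec 58.5° = 1.9139.
τ(704 nm) = 0.0964 × (550/704)⁴ × 1.9139 = 0.0964 × 0.3725 × 1.9139 = 0.0687.
τ(456 nm) = 0.0964 × (550/456)⁴ × 1.9139 = 0.0964 × 2.1164 × 1.9139 = 0.3905.
T(704)/T(456) = exp(τ_B − τ_A) = exp(0.3217) = 1.3795.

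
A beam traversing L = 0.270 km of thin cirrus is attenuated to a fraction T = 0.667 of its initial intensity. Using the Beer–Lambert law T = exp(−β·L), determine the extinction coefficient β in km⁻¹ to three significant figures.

Beer–Lambert: T = exp(−βL) ⇒ β = −ln(T)/L = −ln(0.667)/0.270 = 0.4050/0.270 = 1.5 km⁻¹.

1.50 km⁻¹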